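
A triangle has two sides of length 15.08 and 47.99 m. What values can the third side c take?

32.91 < c < 63.07 (m)

By the triangle inequality, c must be less than 15.08 + 47.99 = 63.07 and greater than |15.08 − 47.99| = 32.91.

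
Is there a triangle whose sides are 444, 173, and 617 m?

No

The two shorter sides sum to 617, exactly equal to the longest side 617.
That gives only a degenerate (flat) triangle — the inequality must be strict.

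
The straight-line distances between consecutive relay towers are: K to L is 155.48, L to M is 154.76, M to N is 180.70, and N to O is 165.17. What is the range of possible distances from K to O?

The maximum is all hops collinear in one direction: 155.48 + 154.76 + 180.70 + 165.17 = 656.11.
The longest hop is 180.70; the others sum to 475.41. Since 180.70 ≤ 475.41, the path can fold back on itself completely, so the minimum distance is 0.

0 ≤ KO ≤ 656.11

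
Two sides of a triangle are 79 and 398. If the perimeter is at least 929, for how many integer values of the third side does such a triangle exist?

Triangle inequality: 319 < x < 477. Perimeter ≥ 929 gives x ≥ 929 − 79 − 398 = 452.
So 452 ≤ x < 477; integers 452 through 476: 25 values.

25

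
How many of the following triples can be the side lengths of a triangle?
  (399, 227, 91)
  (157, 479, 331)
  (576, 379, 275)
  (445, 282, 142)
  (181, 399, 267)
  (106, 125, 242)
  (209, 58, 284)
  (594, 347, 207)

(91,227,399): 91+227 ≤ 399 → not valid
(157,331,479): 157+331 > 479 → valid
(275,379,576): 275+379 > 576 → valid
(142,282,445): 142+282 ≤ 445 → not valid
(181,267,399): 181+267 > 399 → valid
(106,125,242): 106+125 ≤ 242 → not valid
(58,209,284): 58+209 ≤ 284 → not valid
(207,347,594): 207+347 ≤ 594 → not valid
3 of the 8 triples form a triangle.

3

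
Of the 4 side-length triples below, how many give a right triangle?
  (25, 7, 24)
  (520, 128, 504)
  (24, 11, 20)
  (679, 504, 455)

(25,7,24): 7²+24² = 625 = 25² → right
(520,128,504): 128²+504² = 270400 = 520² → right
(24,11,20): 11²+20² = 521 < 576 = 24² → obtuse
(679,504,455): 455²+504² = 461041 = 679² → right
3 of the 4 are right.

3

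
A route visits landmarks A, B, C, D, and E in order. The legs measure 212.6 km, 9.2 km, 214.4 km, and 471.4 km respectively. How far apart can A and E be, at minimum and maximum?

The maximum is all hops collinear in one direction: 212.6 + 9.2 + 214.4 + 471.4 = 907.6.
The longest hop is 471.4; the others sum to 436.2. Folding the others back against it leaves at least 471.4 − 436.2 = 35.2.

35.2 ≤ AE ≤ 907.6 km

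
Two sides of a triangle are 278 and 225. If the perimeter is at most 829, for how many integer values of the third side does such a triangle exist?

Triangle inequality: 53 < x < 503. Perimeter ≤ 829 gives x ≤ 829 − 278 − 225 = 326.
So 53 < x ≤ 326; integers 54 through 326: 273 values.

273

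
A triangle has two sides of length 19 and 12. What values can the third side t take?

By the triangle inequality, t must be less than 19 + 12 = 31 and greater than |19 − 12| = 7.

7 < t < 31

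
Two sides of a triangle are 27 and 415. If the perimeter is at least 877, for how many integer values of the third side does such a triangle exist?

7

Triangle inequality: 388 < x < 442. Perimeter ≥ 877 gives x ≥ 877 − 27 − 415 = 435.
So 435 ≤ x < 442; integers 435 through 441: 7 values.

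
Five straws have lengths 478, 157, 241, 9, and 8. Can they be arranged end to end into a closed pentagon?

For a pentagon, each side must be shorter than the sum of the others.
Here the longest side is 478, but the remaining 4 sides sum to only 415.

No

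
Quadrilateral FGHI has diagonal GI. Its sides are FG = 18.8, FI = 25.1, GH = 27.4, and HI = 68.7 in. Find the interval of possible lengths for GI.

41.3 < GI < 43.9

From triangle FGI: |18.8 − 25.1| < GI < 18.8 + 25.1, i.e. 6.3 < GI < 43.9.
From triangle HGI: 41.3 < GI < 96.1.
Both must hold, so GI lies in the intersection.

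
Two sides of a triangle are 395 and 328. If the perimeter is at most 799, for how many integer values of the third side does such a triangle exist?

9

Triangle inequality: 67 < x < 723. Perimeter ≤ 799 gives x ≤ 799 − 395 − 328 = 76.
So 67 < x ≤ 76; integers 68 through 76: 9 values.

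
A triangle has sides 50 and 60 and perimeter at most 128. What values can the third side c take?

Triangle inequality alone gives 10 < c < 110.
The perimeter condition gives c ≤ 128 − 50 − 60 = 18.
Intersecting the two: 10 < c ≤ 18.

10 < c ≤ 18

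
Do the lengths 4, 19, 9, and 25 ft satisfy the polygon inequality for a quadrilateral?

Yes

A quadrilateral exists iff every side is shorter than the sum of the others — equivalently, the longest side is less than the sum of the rest.
Longest side 25 < 32 (sum of the remaining 3), so yes.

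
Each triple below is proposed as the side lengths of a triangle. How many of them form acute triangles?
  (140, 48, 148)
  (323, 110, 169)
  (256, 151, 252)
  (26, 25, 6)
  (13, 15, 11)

(140,48,148): 48²+140² = 21904 = 148² → right
(323,110,169): 110+169 ≤ 323, not a triangle
(256,151,252): 151²+252² = 86305 > 65536 = 256² → acute
(26,25,6): 6²+25² = 661 < 676 = 26² → obtuse
(13,15,11): 11²+13² = 290 > 225 = 15² → acute
2 of the 5 are acute.

2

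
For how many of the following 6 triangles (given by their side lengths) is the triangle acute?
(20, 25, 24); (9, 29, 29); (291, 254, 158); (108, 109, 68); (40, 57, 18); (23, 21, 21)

5

(20,25,24): 20²+24² = 976 > 625 = 25² → acute
(9,29,29): 9²+29² = 922 > 841 = 29² → acute
(291,254,158): 158²+254² = 89480 > 84681 = 291² → acute
(108,109,68): 68²+108² = 16288 > 11881 = 109² → acute
(40,57,18): 18²+40² = 1924 < 3249 = 57² → obtuse
(23,21,21): 21²+21² = 882 > 529 = 23² → acute
5 of the 6 are acute.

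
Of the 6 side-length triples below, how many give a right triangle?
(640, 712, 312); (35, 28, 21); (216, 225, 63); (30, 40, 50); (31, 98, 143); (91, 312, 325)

(640,712,312): 312²+640² = 506944 = 712² → right
(35,28,21): 21²+28² = 1225 = 35² → right
(216,225,63): 63²+216² = 50625 = 225² → right
(30,40,50): 30²+40² = 2500 = 50² → right
(31,98,143): 31+98 ≤ 143, not a triangle
(91,312,325): 91²+312² = 105625 = 325² → right
5 of the 6 are right.

5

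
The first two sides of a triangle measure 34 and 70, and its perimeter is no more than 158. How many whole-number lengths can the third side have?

Triangle inequality: 36 < x < 104. Perimeter ≤ 158 gives x ≤ 158 − 34 − 70 = 54.
So 36 < x ≤ 54; integers 37 through 54: 18 values.

18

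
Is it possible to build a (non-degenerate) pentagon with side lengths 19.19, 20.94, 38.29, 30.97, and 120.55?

No

For a pentagon, each side must be shorter than the sum of the others.
Here the longest side is 120.55, but the remaining 4 sides sum to only 109.39.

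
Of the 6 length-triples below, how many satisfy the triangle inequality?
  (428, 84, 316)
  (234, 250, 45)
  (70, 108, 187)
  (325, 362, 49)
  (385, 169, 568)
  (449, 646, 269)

3

(84,316,428): 84+316 ≤ 428 → not valid
(45,234,250): 45+234 > 250 → valid
(70,108,187): 70+108 ≤ 187 → not valid
(49,325,362): 49+325 > 362 → valid
(169,385,568): 169+385 ≤ 568 → not valid
(269,449,646): 269+449 > 646 → valid
3 of the 6 triples form a triangle.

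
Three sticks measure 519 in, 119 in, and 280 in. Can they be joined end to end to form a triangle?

No

The longest side is 519, but the other two sum to only 399.
399 < 519, so the triangle inequality fails.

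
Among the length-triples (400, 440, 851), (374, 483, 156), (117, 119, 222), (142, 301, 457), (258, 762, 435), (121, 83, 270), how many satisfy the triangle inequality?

(400,440,851): 400+440 ≤ 851 → not valid
(156,374,483): 156+374 > 483 → valid
(117,119,222): 117+119 > 222 → valid
(142,301,457): 142+301 ≤ 457 → not valid
(258,435,762): 258+435 ≤ 762 → not valid
(83,121,270): 83+121 ≤ 270 → not valid
2 of the 6 triples form a triangle.

2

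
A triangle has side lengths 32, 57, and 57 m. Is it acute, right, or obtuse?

Compare the square of the longest side to the sum of squares of the other two: 32² + 57² = 4273 > 3249 = 57².

acute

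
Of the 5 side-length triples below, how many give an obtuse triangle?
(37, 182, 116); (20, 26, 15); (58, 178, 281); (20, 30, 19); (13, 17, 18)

2

(37,182,116): 37+116 ≤ 182, not a triangle
(20,26,15): 15²+20² = 625 < 676 = 26² → obtuse
(58,178,281): 58+178 ≤ 281, not a triangle
(20,30,19): 19²+20² = 761 < 900 = 30² → obtuse
(13,17,18): 13²+17² = 458 > 324 = 18² → acute
2 of the 5 are obtuse.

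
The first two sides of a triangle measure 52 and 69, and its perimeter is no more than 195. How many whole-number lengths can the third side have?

57

Triangle inequality: 17 < x < 121. Perimeter ≤ 195 gives x ≤ 195 − 52 − 69 = 74.
So 17 < x ≤ 74; integers 18 through 74: 57 values.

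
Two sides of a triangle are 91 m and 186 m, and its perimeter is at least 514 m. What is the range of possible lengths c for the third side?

Triangle inequality alone gives 95 < c < 277.
The perimeter condition gives c ≥ 514 − 91 − 186 = 237.
Intersecting the two: 237 ≤ c < 277.

237 ≤ c < 277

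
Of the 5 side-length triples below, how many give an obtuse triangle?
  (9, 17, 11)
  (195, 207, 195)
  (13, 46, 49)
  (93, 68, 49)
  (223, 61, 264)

4

(9,17,11): 9²+11² = 202 < 289 = 17² → obtuse
(195,207,195): 195²+195² = 76050 > 42849 = 207² → acute
(13,46,49): 13²+46² = 2285 < 2401 = 49² → obtuse
(93,68,49): 49²+68² = 7025 < 8649 = 93² → obtuse
(223,61,264): 61²+223² = 53450 < 69696 = 264² → obtuse
4 of the 5 are obtuse.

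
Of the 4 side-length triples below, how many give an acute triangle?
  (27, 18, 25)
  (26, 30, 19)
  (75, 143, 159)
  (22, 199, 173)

3

(27,18,25): 18²+25² = 949 > 729 = 27² → acute
(26,30,19): 19²+26² = 1037 > 900 = 30² → acute
(75,143,159): 75²+143² = 26074 > 25281 = 159² → acute
(22,199,173): 22+173 ≤ 199, not a triangle
3 of the 4 are acute.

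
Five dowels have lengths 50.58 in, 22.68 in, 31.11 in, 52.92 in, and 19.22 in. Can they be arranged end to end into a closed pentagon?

Yes

A pentagon exists iff every side is shorter than the sum of the others — equivalently, the longest side is less than the sum of the rest.
Longest side 52.92 < 123.59 (sum of the remaining 4), so yes.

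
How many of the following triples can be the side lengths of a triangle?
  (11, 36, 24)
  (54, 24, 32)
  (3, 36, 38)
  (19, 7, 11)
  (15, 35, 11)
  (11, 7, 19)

(11,24,36): 11+24 ≤ 36 → not valid
(24,32,54): 24+32 > 54 → valid
(3,36,38): 3+36 > 38 → valid
(7,11,19): 7+11 ≤ 19 → not valid
(11,15,35): 11+15 ≤ 35 → not valid
(7,11,19): 7+11 ≤ 19 → not valid
2 of the 6 triples form a triangle.

2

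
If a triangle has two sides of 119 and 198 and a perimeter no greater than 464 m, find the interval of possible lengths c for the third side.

Triangle inequality alone gives 79 < c < 317.
The perimeter condition gives c ≤ 464 − 119 − 198 = 147.
Intersecting the two: 79 < c ≤ 147.

79 < c ≤ 147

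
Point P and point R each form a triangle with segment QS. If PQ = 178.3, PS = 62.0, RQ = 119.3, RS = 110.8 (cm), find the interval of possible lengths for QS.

116.3 < QS < 230.1

From triangle PQS: |178.3 − 62.0| < QS < 178.3 + 62.0, i.e. 116.3 < QS < 240.3.
From triangle RQS: 8.5 < QS < 230.1.
Both must hold, so QS lies in the intersection.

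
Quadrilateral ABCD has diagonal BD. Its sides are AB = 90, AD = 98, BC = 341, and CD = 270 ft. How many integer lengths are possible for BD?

From triangle ABD: 8 < BD < 188.
From triangle CBD: 71 < BD < 611.
Intersection: 71 < BD < 188, so integers 72 through 187: 116 values.

116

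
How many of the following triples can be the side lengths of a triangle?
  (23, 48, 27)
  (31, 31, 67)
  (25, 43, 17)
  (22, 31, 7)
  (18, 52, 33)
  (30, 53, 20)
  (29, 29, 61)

(23,27,48): 23+27 > 48 → valid
(31,31,67): 31+31 ≤ 67 → not valid
(17,25,43): 17+25 ≤ 43 → not valid
(7,22,31): 7+22 ≤ 31 → not valid
(18,33,52): 18+33 ≤ 52 → not valid
(20,30,53): 20+30 ≤ 53 → not valid
(29,29,61): 29+29 ≤ 61 → not valid
1 of the 7 triples forms a triangle.

1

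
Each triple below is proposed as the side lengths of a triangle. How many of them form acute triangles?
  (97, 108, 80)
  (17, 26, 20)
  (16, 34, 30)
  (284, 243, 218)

3

(97,108,80): 80²+97² = 15809 > 11664 = 108² → acute
(17,26,20): 17²+20² = 689 > 676 = 26² → acute
(16,34,30): 16²+30² = 1156 = 34² → right
(284,243,218): 218²+243² = 106573 > 80656 = 284² → acute
3 of the 4 are acute.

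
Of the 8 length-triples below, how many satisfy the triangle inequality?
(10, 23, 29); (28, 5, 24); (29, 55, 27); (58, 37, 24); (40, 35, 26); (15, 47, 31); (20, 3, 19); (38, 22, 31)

(10,23,29): 10+23 > 29 → valid
(5,24,28): 5+24 > 28 → valid
(27,29,55): 27+29 > 55 → valid
(24,37,58): 24+37 > 58 → valid
(26,35,40): 26+35 > 40 → valid
(15,31,47): 15+31 ≤ 47 → not valid
(3,19,20): 3+19 > 20 → valid
(22,31,38): 22+31 > 38 → valid
7 of the 8 triples form a triangle.

7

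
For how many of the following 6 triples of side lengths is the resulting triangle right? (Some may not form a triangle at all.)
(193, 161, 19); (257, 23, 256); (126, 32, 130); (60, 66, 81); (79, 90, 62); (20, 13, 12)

(193,161,19): 19+161 ≤ 193, not a triangle
(257,23,256): 23²+256² = 66065 > 66049 = 257² → acute
(126,32,130): 32²+126² = 16900 = 130² → right
(60,66,81): 60²+66² = 7956 > 6561 = 81² → acute
(79,90,62): 62²+79² = 10085 > 8100 = 90² → acute
(20,13,12): 12²+13² = 313 < 400 = 20² → obtuse
1 of the 6 is right.

1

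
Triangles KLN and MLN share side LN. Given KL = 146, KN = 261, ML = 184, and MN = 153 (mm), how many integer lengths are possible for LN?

221

From triangle KLN: 115 < LN < 407.
From triangle MLN: 31 < LN < 337.
Intersection: 115 < LN < 337, so integers 116 through 336: 221 values.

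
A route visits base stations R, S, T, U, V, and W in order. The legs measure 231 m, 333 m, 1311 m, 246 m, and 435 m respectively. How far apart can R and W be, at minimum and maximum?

66 ≤ RW ≤ 2556 m

The maximum is all hops collinear in one direction: 231 + 333 + 1311 + 246 + 435 = 2556.
The longest hop is 1311; the others sum to 1245. Folding the others back against it leaves at least 1311 − 1245 = 66.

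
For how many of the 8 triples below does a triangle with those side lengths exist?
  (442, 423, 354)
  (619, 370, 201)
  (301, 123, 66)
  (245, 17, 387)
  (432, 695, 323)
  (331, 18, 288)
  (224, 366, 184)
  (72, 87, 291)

(354,423,442): 354+423 > 442 → valid
(201,370,619): 201+370 ≤ 619 → not valid
(66,123,301): 66+123 ≤ 301 → not valid
(17,245,387): 17+245 ≤ 387 → not valid
(323,432,695): 323+432 > 695 → valid
(18,288,331): 18+288 ≤ 331 → not valid
(184,224,366): 184+224 > 366 → valid
(72,87,291): 72+87 ≤ 291 → not valid
3 of the 8 triples form a triangle.

3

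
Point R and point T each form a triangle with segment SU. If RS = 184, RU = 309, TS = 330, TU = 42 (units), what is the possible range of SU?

288 < SU < 372

From triangle RSU: |184 − 309| < SU < 184 + 309, i.e. 125 < SU < 493.
From triangle TSU: 288 < SU < 372.
Both must hold, so SU lies in the intersection.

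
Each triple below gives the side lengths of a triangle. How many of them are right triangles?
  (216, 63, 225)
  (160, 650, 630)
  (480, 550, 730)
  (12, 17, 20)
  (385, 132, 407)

4

(216,63,225): 63²+216² = 50625 = 225² → right
(160,650,630): 160²+630² = 422500 = 650² → right
(480,550,730): 480²+550² = 532900 = 730² → right
(12,17,20): 12²+17² = 433 > 400 = 20² → acute
(385,132,407): 132²+385² = 165649 = 407² → right
4 of the 5 are right.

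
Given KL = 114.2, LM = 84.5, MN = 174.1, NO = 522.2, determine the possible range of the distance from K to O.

The maximum is all hops collinear in one direction: 114.2 + 84.5 + 174.1 + 522.2 = 895.0.
The longest hop is 522.2; the others sum to 372.8. Folding the others back against it leaves at least 522.2 − 372.8 = 149.4.

149.4 ≤ KO ≤ 895.0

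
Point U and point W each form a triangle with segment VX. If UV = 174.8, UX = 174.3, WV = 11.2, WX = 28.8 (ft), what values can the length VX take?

From triangle UVX: |174.8 − 174.3| < VX < 174.8 + 174.3, i.e. 0.5 < VX < 349.1.
From triangle WVX: 17.6 < VX < 40.0.
Both must hold, so VX lies in the intersection.

17.6 < VX < 40.0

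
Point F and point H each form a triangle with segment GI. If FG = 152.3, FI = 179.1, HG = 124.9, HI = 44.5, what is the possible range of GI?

From triangle FGI: |152.3 − 179.1| < GI < 152.3 + 179.1, i.e. 26.8 < GI < 331.4.
From triangle HGI: 80.4 < GI < 169.4.
Both must hold, so GI lies in the intersection.

80.4 < GI < 169.4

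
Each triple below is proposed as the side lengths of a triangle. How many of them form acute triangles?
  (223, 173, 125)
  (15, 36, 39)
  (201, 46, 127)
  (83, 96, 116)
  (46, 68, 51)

2

(223,173,125): 125²+173² = 45554 < 49729 = 223² → obtuse
(15,36,39): 15²+36² = 1521 = 39² → right
(201,46,127): 46+127 ≤ 201, not a triangle
(83,96,116): 83²+96² = 16105 > 13456 = 116² → acute
(46,68,51): 46²+51² = 4717 > 4624 = 68² → acute
2 of the 5 are acute.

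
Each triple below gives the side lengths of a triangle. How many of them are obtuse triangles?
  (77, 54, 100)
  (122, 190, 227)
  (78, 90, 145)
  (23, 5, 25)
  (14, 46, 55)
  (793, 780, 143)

(77,54,100): 54²+77² = 8845 < 10000 = 100² → obtuse
(122,190,227): 122²+190² = 50984 < 51529 = 227² → obtuse
(78,90,145): 78²+90² = 14184 < 21025 = 145² → obtuse
(23,5,25): 5²+23² = 554 < 625 = 25² → obtuse
(14,46,55): 14²+46² = 2312 < 3025 = 55² → obtuse
(793,780,143): 143²+780² = 628849 = 793² → right
5 of the 6 are obtuse.

5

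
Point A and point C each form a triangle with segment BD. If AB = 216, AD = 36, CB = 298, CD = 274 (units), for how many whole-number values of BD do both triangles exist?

71

From triangle ABD: 180 < BD < 252.
From triangle CBD: 24 < BD < 572.
Intersection: 180 < BD < 252, so integers 181 through 251: 71 values.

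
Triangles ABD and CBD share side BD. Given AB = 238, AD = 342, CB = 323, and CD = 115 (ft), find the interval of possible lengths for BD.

208 < BD < 438

From triangle ABD: |238 − 342| < BD < 238 + 342, i.e. 104 < BD < 580.
From triangle CBD: 208 < BD < 438.
Both must hold, so BD lies in the intersection.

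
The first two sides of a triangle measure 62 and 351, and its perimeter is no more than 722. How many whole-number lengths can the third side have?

Triangle inequality: 289 < x < 413. Perimeter ≤ 722 gives x ≤ 722 − 62 − 351 = 309.
So 289 < x ≤ 309; integers 290 through 309: 20 values.

20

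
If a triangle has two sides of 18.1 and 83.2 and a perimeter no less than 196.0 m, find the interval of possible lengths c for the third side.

Triangle inequality alone gives 65.1 < c < 101.3.
The perimeter condition gives c ≥ 196.0 − 18.1 − 83.2 = 94.7.
Intersecting the two: 94.7 ≤ c < 101.3.

94.7 ≤ c < 101.3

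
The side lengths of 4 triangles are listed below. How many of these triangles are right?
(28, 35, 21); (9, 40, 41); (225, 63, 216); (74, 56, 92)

(28,35,21): 21²+28² = 1225 = 35² → right
(9,40,41): 9²+40² = 1681 = 41² → right
(225,63,216): 63²+216² = 50625 = 225² → right
(74,56,92): 56²+74² = 8612 > 8464 = 92² → acute
3 of the 4 are right.

3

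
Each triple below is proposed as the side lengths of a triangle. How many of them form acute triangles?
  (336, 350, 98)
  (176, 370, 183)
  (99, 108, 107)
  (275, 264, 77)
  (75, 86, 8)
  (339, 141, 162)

1

(336,350,98): 98²+336² = 122500 = 350² → right
(176,370,183): 176+183 ≤ 370, not a triangle
(99,108,107): 99²+107² = 21250 > 11664 = 108² → acute
(275,264,77): 77²+264² = 75625 = 275² → right
(75,86,8): 8+75 ≤ 86, not a triangle
(339,141,162): 141+162 ≤ 339, not a triangle
1 of the 6 is acute.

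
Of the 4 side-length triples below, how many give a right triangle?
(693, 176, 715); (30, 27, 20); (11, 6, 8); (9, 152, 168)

1

(693,176,715): 176²+693² = 511225 = 715² → right
(30,27,20): 20²+27² = 1129 > 900 = 30² → acute
(11,6,8): 6²+8² = 100 < 121 = 11² → obtuse
(9,152,168): 9+152 ≤ 168, not a triangle
1 of the 4 is right.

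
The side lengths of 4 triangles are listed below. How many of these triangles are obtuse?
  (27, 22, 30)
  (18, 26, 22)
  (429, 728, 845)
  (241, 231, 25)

1

(27,22,30): 22²+27² = 1213 > 900 = 30² → acute
(18,26,22): 18²+22² = 808 > 676 = 26² → acute
(429,728,845): 429²+728² = 714025 = 845² → right
(241,231,25): 25²+231² = 53986 < 58081 = 241² → obtuse
1 of the 4 is obtuse.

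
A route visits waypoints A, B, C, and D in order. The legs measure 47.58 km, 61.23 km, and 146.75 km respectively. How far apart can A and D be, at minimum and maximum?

37.94 ≤ AD ≤ 255.56 km

The maximum is all hops collinear in one direction: 47.58 + 61.23 + 146.75 = 255.56.
The longest hop is 146.75; the others sum to 108.81. Folding the others back against it leaves at least 146.75 − 108.81 = 37.94.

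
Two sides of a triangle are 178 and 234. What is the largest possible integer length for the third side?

411

The third side must be strictly less than 178 + 234 = 412.
The largest integer below 412 is 411.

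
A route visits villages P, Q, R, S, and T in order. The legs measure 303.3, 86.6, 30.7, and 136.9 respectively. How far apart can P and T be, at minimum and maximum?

49.1 ≤ PT ≤ 557.5

The maximum is all hops collinear in one direction: 303.3 + 86.6 + 30.7 + 136.9 = 557.5.
The longest hop is 303.3; the others sum to 254.2. Folding the others back against it leaves at least 303.3 − 254.2 = 49.1.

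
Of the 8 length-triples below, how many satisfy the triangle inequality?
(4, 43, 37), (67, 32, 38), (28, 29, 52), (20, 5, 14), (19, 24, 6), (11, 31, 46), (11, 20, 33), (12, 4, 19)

3

(4,37,43): 4+37 ≤ 43 → not valid
(32,38,67): 32+38 > 67 → valid
(28,29,52): 28+29 > 52 → valid
(5,14,20): 5+14 ≤ 20 → not valid
(6,19,24): 6+19 > 24 → valid
(11,31,46): 11+31 ≤ 46 → not valid
(11,20,33): 11+20 ≤ 33 → not valid
(4,12,19): 4+12 ≤ 19 → not valid
3 of the 8 triples form a triangle.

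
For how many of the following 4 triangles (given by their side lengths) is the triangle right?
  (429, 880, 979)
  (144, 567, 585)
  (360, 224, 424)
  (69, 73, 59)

3

(429,880,979): 429²+880² = 958441 = 979² → right
(144,567,585): 144²+567² = 342225 = 585² → right
(360,224,424): 224²+360² = 179776 = 424² → right
(69,73,59): 59²+69² = 8242 > 5329 = 73² → acute
3 of the 4 are right.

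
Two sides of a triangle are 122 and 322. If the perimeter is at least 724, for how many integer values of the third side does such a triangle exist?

164

Triangle inequality: 200 < x < 444. Perimeter ≥ 724 gives x ≥ 724 − 122 − 322 = 280.
So 280 ≤ x < 444; integers 280 through 443: 164 values.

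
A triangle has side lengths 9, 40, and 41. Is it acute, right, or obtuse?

Compare the square of the longest side to the sum of squares of the other two: 9² + 40² = 1681 = 41².

right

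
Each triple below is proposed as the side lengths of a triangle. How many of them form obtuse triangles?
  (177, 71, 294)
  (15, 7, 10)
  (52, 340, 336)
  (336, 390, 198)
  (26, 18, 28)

(177,71,294): 71+177 ≤ 294, not a triangle
(15,7,10): 7²+10² = 149 < 225 = 15² → obtuse
(52,340,336): 52²+336² = 115600 = 340² → right
(336,390,198): 198²+336² = 152100 = 390² → right
(26,18,28): 18²+26² = 1000 > 784 = 28² → acute
1 of the 5 is obtuse.

1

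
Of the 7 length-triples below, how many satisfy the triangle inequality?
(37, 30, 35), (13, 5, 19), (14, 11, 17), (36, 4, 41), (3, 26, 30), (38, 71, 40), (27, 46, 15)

3

(30,35,37): 30+35 > 37 → valid
(5,13,19): 5+13 ≤ 19 → not valid
(11,14,17): 11+14 > 17 → valid
(4,36,41): 4+36 ≤ 41 → not valid
(3,26,30): 3+26 ≤ 30 → not valid
(38,40,71): 38+40 > 71 → valid
(15,27,46): 15+27 ≤ 46 → not valid
3 of the 7 triples form a triangle.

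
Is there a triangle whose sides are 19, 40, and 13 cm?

The longest side is 40, but the other two sum to only 32.
32 < 40, so the triangle inequality fails.

No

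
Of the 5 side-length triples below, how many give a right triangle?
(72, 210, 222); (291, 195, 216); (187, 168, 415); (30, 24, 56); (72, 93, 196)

(72,210,222): 72²+210² = 49284 = 222² → right
(291,195,216): 195²+216² = 84681 = 291² → right
(187,168,415): 168+187 ≤ 415, not a triangle
(30,24,56): 24+30 ≤ 56, not a triangle
(72,93,196): 72+93 ≤ 196, not a triangle
2 of the 5 are right.

2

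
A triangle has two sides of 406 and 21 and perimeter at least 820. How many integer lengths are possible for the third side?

34

Triangle inequality: 385 < x < 427. Perimeter ≥ 820 gives x ≥ 820 − 406 − 21 = 393.
So 393 ≤ x < 427; integers 393 through 426: 34 values.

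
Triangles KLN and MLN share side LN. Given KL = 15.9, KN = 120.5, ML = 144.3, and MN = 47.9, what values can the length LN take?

104.6 < LN < 136.4

From triangle KLN: |15.9 − 120.5| < LN < 15.9 + 120.5, i.e. 104.6 < LN < 136.4.
From triangle MLN: 96.4 < LN < 192.2.
Both must hold, so LN lies in the intersection.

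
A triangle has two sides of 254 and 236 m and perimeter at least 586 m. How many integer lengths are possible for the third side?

Triangle inequality: 18 < x < 490. Perimeter ≥ 586 gives x ≥ 586 − 254 − 236 = 96.
So 96 ≤ x < 490; integers 96 through 489: 394 values.

394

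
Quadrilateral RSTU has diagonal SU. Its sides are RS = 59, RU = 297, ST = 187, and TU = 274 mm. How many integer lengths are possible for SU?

From triangle RSU: 238 < SU < 356.
From triangle TSU: 87 < SU < 461.
Intersection: 238 < SU < 356, so integers 239 through 355: 117 values.

117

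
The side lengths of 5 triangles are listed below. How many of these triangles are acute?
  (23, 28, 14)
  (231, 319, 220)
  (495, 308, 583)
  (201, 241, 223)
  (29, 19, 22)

2

(23,28,14): 14²+23² = 725 < 784 = 28² → obtuse
(231,319,220): 220²+231² = 101761 = 319² → right
(495,308,583): 308²+495² = 339889 = 583² → right
(201,241,223): 201²+223² = 90130 > 58081 = 241² → acute
(29,19,22): 19²+22² = 845 > 841 = 29² → acute
2 of the 5 are acute.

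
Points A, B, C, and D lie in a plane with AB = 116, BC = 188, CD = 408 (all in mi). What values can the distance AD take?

104 ≤ AD ≤ 712 mi

The maximum is all hops collinear in one direction: 116 + 188 + 408 = 712.
The longest hop is 408; the others sum to 304. Folding the others back against it leaves at least 408 − 304 = 104.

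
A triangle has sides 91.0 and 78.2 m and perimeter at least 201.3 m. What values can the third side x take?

32.1 ≤ x < 169.2

Triangle inequality alone gives 12.8 < x < 169.2.
The perimeter condition gives x ≥ 201.3 − 91.0 − 78.2 = 32.1.
Intersecting the two: 32.1 ≤ x < 169.2.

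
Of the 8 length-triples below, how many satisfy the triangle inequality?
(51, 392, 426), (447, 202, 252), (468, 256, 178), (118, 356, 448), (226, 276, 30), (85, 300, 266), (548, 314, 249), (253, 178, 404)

(51,392,426): 51+392 > 426 → valid
(202,252,447): 202+252 > 447 → valid
(178,256,468): 178+256 ≤ 468 → not valid
(118,356,448): 118+356 > 448 → valid
(30,226,276): 30+226 ≤ 276 → not valid
(85,266,300): 85+266 > 300 → valid
(249,314,548): 249+314 > 548 → valid
(178,253,404): 178+253 > 404 → valid
6 of the 8 triples form a triangle.

6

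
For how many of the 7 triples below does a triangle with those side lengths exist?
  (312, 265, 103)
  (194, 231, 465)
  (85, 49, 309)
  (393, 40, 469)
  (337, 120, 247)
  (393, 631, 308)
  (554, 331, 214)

3

(103,265,312): 103+265 > 312 → valid
(194,231,465): 194+231 ≤ 465 → not valid
(49,85,309): 49+85 ≤ 309 → not valid
(40,393,469): 40+393 ≤ 469 → not valid
(120,247,337): 120+247 > 337 → valid
(308,393,631): 308+393 > 631 → valid
(214,331,554): 214+331 ≤ 554 → not valid
3 of the 7 triples form a triangle.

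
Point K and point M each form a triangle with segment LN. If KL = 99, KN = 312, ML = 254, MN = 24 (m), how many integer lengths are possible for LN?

From triangle KLN: 213 < LN < 411.
From triangle MLN: 230 < LN < 278.
Intersection: 230 < LN < 278, so integers 231 through 277: 47 values.

47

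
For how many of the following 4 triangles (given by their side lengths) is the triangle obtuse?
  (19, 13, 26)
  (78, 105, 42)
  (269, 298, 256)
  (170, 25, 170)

2

(19,13,26): 13²+19² = 530 < 676 = 26² → obtuse
(78,105,42): 42²+78² = 7848 < 11025 = 105² → obtuse
(269,298,256): 256²+269² = 137897 > 88804 = 298² → acute
(170,25,170): 25²+170² = 29525 > 28900 = 170² → acute
2 of the 4 are obtuse.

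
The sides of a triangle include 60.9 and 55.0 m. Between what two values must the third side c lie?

5.9 < c < 115.9 (m)

By the triangle inequality, c must be less than 60.9 + 55.0 = 115.9 and greater than |60.9 − 55.0| = 5.9.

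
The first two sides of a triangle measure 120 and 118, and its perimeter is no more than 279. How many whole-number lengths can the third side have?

39

Triangle inequality: 2 < x < 238. Perimeter ≤ 279 gives x ≤ 279 − 120 − 118 = 41.
So 2 < x ≤ 41; integers 3 through 41: 39 values.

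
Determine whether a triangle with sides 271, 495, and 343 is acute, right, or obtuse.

Compare the square of the longest side to the sum of squares of the other two: 271² + 343² = 191090 < 245025 = 495².

obtuse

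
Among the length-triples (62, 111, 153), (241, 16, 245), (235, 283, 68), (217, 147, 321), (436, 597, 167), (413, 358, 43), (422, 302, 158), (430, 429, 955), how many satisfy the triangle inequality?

6

(62,111,153): 62+111 > 153 → valid
(16,241,245): 16+241 > 245 → valid
(68,235,283): 68+235 > 283 → valid
(147,217,321): 147+217 > 321 → valid
(167,436,597): 167+436 > 597 → valid
(43,358,413): 43+358 ≤ 413 → not valid
(158,302,422): 158+302 > 422 → valid
(429,430,955): 429+430 ≤ 955 → not valid
6 of the 8 triples form a triangle.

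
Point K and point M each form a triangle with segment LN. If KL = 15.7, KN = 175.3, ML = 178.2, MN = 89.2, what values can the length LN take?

From triangle KLN: |15.7 − 175.3| < LN < 15.7 + 175.3, i.e. 159.6 < LN < 191.0.
From triangle MLN: 89.0 < LN < 267.4.
Both must hold, so LN lies in the intersection.

159.6 < LN < 191.0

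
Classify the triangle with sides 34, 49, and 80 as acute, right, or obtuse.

Compare the square of the longest side to the sum of squares of the other two: 34² + 49² = 3557 < 6400 = 80².

obtuse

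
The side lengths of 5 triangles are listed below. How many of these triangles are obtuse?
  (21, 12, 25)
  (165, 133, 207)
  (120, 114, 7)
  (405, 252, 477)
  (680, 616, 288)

(21,12,25): 12²+21² = 585 < 625 = 25² → obtuse
(165,133,207): 133²+165² = 44914 > 42849 = 207² → acute
(120,114,7): 7²+114² = 13045 < 14400 = 120² → obtuse
(405,252,477): 252²+405² = 227529 = 477² → right
(680,616,288): 288²+616² = 462400 = 680² → right
2 of the 5 are obtuse.

2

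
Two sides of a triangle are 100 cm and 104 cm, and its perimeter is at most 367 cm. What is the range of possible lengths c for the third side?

Triangle inequality alone gives 4 < c < 204.
The perimeter condition gives c ≤ 367 − 100 − 104 = 163.
Intersecting the two: 4 < c ≤ 163.

4 < c ≤ 163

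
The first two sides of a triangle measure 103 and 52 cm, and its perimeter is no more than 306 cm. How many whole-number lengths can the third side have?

100

Triangle inequality: 51 < x < 155. Perimeter ≤ 306 gives x ≤ 306 − 103 − 52 = 151.
So 51 < x ≤ 151; integers 52 through 151: 100 values.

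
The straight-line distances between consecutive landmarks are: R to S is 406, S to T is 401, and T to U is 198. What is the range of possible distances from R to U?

0 ≤ RU ≤ 1005

The maximum is all hops collinear in one direction: 406 + 401 + 198 = 1005.
The longest hop is 406; the others sum to 599. Since 406 ≤ 599, the path can fold back on itself completely, so the minimum distance is 0.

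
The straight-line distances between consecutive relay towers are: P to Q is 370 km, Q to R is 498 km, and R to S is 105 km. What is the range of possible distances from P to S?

23 ≤ PS ≤ 973 km

The maximum is all hops collinear in one direction: 370 + 498 + 105 = 973.
The longest hop is 498; the others sum to 475. Folding the others back against it leaves at least 498 − 475 = 23.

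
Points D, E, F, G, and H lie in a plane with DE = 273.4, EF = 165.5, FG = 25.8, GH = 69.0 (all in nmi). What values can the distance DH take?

The maximum is all hops collinear in one direction: 273.4 + 165.5 + 25.8 + 69.0 = 533.7.
The longest hop is 273.4; the others sum to 260.3. Folding the others back against it leaves at least 273.4 − 260.3 = 13.1.

13.1 ≤ DH ≤ 533.7 nmi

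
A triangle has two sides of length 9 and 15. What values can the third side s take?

By the triangle inequality, s must be less than 9 + 15 = 24 and greater than |9 − 15| = 6.

6 < s < 24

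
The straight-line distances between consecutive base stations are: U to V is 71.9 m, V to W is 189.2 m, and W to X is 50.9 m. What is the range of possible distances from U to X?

The maximum is all hops collinear in one direction: 71.9 + 189.2 + 50.9 = 312.0.
The longest hop is 189.2; the others sum to 122.8. Folding the others back against it leaves at least 189.2 − 122.8 = 66.4.

66.4 ≤ UX ≤ 312.0 m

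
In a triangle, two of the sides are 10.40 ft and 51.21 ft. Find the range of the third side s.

By the triangle inequality, s must be less than 10.40 + 51.21 = 61.61 and greater than |10.40 − 51.21| = 40.81.

40.81 < s < 61.61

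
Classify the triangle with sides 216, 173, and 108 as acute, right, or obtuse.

Compare the square of the longest side to the sum of squares of the other two: 108² + 173² = 41593 < 46656 = 216².

obtuse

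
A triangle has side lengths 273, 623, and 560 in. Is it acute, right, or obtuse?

Compare the square of the longest side to the sum of squares of the other two: 273² + 560² = 388129 = 623².

right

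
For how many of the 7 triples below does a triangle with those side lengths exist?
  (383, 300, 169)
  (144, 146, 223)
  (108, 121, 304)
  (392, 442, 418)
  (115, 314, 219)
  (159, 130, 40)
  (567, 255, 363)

(169,300,383): 169+300 > 383 → valid
(144,146,223): 144+146 > 223 → valid
(108,121,304): 108+121 ≤ 304 → not valid
(392,418,442): 392+418 > 442 → valid
(115,219,314): 115+219 > 314 → valid
(40,130,159): 40+130 > 159 → valid
(255,363,567): 255+363 > 567 → valid
6 of the 7 triples form a triangle.

6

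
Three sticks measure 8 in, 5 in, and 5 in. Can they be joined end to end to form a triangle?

Yes

The longest side is 8, and the other two sum to 10.
Since 10 > 8, the triangle inequality holds.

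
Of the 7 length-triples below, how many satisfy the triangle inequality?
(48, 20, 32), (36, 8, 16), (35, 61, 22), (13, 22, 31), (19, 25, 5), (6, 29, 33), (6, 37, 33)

(20,32,48): 20+32 > 48 → valid
(8,16,36): 8+16 ≤ 36 → not valid
(22,35,61): 22+35 ≤ 61 → not valid
(13,22,31): 13+22 > 31 → valid
(5,19,25): 5+19 ≤ 25 → not valid
(6,29,33): 6+29 > 33 → valid
(6,33,37): 6+33 > 37 → valid
4 of the 7 triples form a triangle.

4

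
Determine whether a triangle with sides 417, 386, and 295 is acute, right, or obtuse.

acute

Compare the square of the longest side to the sum of squares of the other two: 295² + 386² = 236021 > 173889 = 417².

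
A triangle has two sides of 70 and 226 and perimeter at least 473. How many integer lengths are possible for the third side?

119

Triangle inequality: 156 < x < 296. Perimeter ≥ 473 gives x ≥ 473 − 70 − 226 = 177.
So 177 ≤ x < 296; integers 177 through 295: 119 values.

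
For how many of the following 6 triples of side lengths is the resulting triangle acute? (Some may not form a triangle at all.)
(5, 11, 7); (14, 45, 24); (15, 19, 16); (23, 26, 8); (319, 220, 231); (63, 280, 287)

(5,11,7): 5²+7² = 74 < 121 = 11² → obtuse
(14,45,24): 14+24 ≤ 45, not a triangle
(15,19,16): 15²+16² = 481 > 361 = 19² → acute
(23,26,8): 8²+23² = 593 < 676 = 26² → obtuse
(319,220,231): 220²+231² = 101761 = 319² → right
(63,280,287): 63²+280² = 82369 = 287² → right
1 of the 6 is acute.

1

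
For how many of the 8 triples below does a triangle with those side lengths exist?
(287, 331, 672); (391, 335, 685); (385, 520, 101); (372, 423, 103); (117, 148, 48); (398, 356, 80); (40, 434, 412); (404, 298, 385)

(287,331,672): 287+331 ≤ 672 → not valid
(335,391,685): 335+391 > 685 → valid
(101,385,520): 101+385 ≤ 520 → not valid
(103,372,423): 103+372 > 423 → valid
(48,117,148): 48+117 > 148 → valid
(80,356,398): 80+356 > 398 → valid
(40,412,434): 40+412 > 434 → valid
(298,385,404): 298+385 > 404 → valid
6 of the 8 triples form a triangle.

6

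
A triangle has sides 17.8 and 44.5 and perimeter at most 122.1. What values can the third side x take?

Triangle inequality alone gives 26.7 < x < 62.3.
The perimeter condition gives x ≤ 122.1 − 17.8 − 44.5 = 59.8.
Intersecting the two: 26.7 < x ≤ 59.8.

26.7 < x ≤ 59.8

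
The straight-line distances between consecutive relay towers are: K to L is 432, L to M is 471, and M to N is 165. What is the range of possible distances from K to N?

0 ≤ KN ≤ 1068

The maximum is all hops collinear in one direction: 432 + 471 + 165 = 1068.
The longest hop is 471; the others sum to 597. Since 471 ≤ 597, the path can fold back on itself completely, so the minimum distance is 0.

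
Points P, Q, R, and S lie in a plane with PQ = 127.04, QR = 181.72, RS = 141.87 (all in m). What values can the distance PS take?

The maximum is all hops collinear in one direction: 127.04 + 181.72 + 141.87 = 450.63.
The longest hop is 181.72; the others sum to 268.91. Since 181.72 ≤ 268.91, the path can fold back on itself completely, so the minimum distance is 0.

0 ≤ PS ≤ 450.63 m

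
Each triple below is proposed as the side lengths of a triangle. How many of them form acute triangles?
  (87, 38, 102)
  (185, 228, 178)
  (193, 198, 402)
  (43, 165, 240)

(87,38,102): 38²+87² = 9013 < 10404 = 102² → obtuse
(185,228,178): 178²+185² = 65909 > 51984 = 228² → acute
(193,198,402): 193+198 ≤ 402, not a triangle
(43,165,240): 43+165 ≤ 240, not a triangle
1 of the 4 is acute.

1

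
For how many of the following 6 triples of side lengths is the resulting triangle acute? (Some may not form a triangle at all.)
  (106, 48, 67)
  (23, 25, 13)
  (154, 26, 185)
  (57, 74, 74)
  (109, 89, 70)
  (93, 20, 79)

(106,48,67): 48²+67² = 6793 < 11236 = 106² → obtuse
(23,25,13): 13²+23² = 698 > 625 = 25² → acute
(154,26,185): 26+154 ≤ 185, not a triangle
(57,74,74): 57²+74² = 8725 > 5476 = 74² → acute
(109,89,70): 70²+89² = 12821 > 11881 = 109² → acute
(93,20,79): 20²+79² = 6641 < 8649 = 93² → obtuse
3 of the 6 are acute.

3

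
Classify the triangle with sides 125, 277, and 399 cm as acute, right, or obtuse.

Compare the square of the longest side to the sum of squares of the other two: 125² + 277² = 92354 < 159201 = 399².

obtuse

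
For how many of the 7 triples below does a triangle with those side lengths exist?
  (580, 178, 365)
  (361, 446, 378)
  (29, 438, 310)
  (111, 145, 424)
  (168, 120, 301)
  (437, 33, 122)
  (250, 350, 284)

(178,365,580): 178+365 ≤ 580 → not valid
(361,378,446): 361+378 > 446 → valid
(29,310,438): 29+310 ≤ 438 → not valid
(111,145,424): 111+145 ≤ 424 → not valid
(120,168,301): 120+168 ≤ 301 → not valid
(33,122,437): 33+122 ≤ 437 → not valid
(250,284,350): 250+284 > 350 → valid
2 of the 7 triples form a triangle.

2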